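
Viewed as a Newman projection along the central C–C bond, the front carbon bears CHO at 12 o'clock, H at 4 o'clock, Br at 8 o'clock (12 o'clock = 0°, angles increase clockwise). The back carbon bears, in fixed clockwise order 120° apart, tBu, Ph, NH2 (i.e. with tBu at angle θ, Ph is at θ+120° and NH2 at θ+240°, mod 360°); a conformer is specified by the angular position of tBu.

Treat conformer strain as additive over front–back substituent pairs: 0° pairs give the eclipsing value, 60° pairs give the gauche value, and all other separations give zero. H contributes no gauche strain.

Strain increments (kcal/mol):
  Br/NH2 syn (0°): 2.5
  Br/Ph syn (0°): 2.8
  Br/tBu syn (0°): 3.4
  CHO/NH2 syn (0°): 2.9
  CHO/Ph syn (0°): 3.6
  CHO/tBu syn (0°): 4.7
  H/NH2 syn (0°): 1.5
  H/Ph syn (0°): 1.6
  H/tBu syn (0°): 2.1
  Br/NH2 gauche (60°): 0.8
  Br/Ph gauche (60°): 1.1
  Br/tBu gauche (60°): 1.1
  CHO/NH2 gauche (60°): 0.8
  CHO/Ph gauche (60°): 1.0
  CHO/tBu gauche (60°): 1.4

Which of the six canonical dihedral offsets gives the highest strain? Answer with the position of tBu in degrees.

0°

tBu at 0° is eclipsed. CHO at 0° is eclipsed with tBu at 0° (4.7); H at 120° is eclipsed with Ph at 120° (1.6); Br at 240° is eclipsed with NH2 at 240° (2.5). Total 8.8 kcal/mol.
tBu at 60° is staggered. CHO at 0° is gauche with tBu at 60° (1.4); CHO at 0° is gauche with NH2 at 300° (0.8); Br at 240° is gauche with Ph at 180° (1.1); Br at 240° is gauche with NH2 at 300° (0.8). Total 4.1 kcal/mol.
tBu at 120° is eclipsed. CHO at 0° is eclipsed with NH2 at 0° (2.9); H at 120° is eclipsed with tBu at 120° (2.1); Br at 240° is eclipsed with Ph at 240° (2.8). Total 7.8 kcal/mol.
tBu at 180° is staggered. CHO at 0° is gauche with Ph at 300° (1.0); CHO at 0° is gauche with NH2 at 60° (0.8); Br at 240° is gauche with tBu at 180° (1.1); Br at 240° is gauche with Ph at 300° (1.1). Total 4.0 kcal/mol.
tBu at 240° is eclipsed. CHO at 0° is eclipsed with Ph at 0° (3.6); H at 120° is eclipsed with NH2 at 120° (1.5); Br at 240° is eclipsed with tBu at 240° (3.4). Total 8.5 kcal/mol.
tBu at 300° is staggered. CHO at 0° is gauche with tBu at 300° (1.4); CHO at 0° is gauche with Ph at 60° (1.0); Br at 240° is gauche with tBu at 300° (1.1); Br at 240° is gauche with NH2 at 180° (0.8). Total 4.3 kcal/mol.
The maximum (8.8 kcal/mol) occurs with tBu at 0°.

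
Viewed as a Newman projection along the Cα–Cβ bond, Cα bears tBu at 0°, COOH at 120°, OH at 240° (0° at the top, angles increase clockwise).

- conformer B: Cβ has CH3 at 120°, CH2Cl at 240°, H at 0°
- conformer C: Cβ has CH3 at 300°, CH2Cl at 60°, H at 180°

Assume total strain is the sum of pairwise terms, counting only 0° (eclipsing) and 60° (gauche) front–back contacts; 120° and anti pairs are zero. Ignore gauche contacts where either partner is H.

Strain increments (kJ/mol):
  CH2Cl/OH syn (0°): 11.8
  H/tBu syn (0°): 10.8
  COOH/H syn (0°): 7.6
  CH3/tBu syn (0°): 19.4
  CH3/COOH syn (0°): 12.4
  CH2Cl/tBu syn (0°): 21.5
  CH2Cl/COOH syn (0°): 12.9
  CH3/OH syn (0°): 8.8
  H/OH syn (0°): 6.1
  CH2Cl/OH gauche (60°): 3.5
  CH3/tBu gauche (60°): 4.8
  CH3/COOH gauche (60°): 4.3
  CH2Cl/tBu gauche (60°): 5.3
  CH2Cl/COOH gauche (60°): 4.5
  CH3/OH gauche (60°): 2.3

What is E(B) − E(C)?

+18.1 kJ/mol

B (eclipsed): tBu(0°)/H(0°) eclipsed 10.8; COOH(120°)/CH3(120°) eclipsed 12.4; OH(240°)/CH2Cl(240°) eclipsed 11.8 → 35.0 kJ/mol.
C (staggered): tBu(0°)/CH3(300°) gauche 4.8; tBu(0°)/CH2Cl(60°) gauche 5.3; COOH(120°)/CH2Cl(60°) gauche 4.5; OH(240°)/CH3(300°) gauche 2.3 → 16.9 kJ/mol.
E(B) − E(C) = 35.0 − 16.9 = +18.1 kJ/mol.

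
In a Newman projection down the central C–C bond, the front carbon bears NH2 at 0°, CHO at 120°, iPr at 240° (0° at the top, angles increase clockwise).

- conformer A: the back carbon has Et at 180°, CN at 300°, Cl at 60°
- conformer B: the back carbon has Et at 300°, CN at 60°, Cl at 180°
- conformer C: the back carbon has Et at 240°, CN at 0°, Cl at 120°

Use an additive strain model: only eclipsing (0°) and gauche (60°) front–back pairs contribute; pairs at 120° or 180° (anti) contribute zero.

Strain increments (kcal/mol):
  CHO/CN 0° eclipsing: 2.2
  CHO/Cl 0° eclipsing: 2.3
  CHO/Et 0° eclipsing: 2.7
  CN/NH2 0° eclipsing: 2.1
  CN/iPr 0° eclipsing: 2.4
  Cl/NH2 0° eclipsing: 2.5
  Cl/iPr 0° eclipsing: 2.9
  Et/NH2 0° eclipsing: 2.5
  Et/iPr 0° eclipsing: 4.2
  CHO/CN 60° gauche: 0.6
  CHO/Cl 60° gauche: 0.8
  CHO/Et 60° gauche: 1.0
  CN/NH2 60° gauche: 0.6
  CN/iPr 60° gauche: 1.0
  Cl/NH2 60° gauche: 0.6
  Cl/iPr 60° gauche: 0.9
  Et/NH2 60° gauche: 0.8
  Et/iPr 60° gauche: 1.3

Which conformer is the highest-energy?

A (staggered): NH2(0°)/CN(300°) gauche 0.6; NH2(0°)/Cl(60°) gauche 0.6; CHO(120°)/Et(180°) gauche 1.0; CHO(120°)/Cl(60°) gauche 0.8; iPr(240°)/Et(180°) gauche 1.3; iPr(240°)/CN(300°) gauche 1.0 → 5.3 kcal/mol.
B (staggered): NH2(0°)/Et(300°) gauche 0.8; NH2(0°)/CN(60°) gauche 0.6; CHO(120°)/CN(60°) gauche 0.6; CHO(120°)/Cl(180°) gauche 0.8; iPr(240°)/Et(300°) gauche 1.3; iPr(240°)/Cl(180°) gauche 0.9 → 5.0 kcal/mol.
C (eclipsed): NH2(0°)/CN(0°) eclipsed 2.1; CHO(120°)/Cl(120°) eclipsed 2.3; iPr(240°)/Et(240°) eclipsed 4.2 → 8.6 kcal/mol.
C has the highest total (8.6 kcal/mol).

C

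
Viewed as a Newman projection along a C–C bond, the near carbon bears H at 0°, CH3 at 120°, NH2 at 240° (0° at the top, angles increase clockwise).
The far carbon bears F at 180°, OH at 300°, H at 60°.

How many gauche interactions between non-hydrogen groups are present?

3

Non-H gauche pairs: CH3(120°)/F(180°); NH2(240°)/F(180°); NH2(240°)/OH(300°) — 3 interactions.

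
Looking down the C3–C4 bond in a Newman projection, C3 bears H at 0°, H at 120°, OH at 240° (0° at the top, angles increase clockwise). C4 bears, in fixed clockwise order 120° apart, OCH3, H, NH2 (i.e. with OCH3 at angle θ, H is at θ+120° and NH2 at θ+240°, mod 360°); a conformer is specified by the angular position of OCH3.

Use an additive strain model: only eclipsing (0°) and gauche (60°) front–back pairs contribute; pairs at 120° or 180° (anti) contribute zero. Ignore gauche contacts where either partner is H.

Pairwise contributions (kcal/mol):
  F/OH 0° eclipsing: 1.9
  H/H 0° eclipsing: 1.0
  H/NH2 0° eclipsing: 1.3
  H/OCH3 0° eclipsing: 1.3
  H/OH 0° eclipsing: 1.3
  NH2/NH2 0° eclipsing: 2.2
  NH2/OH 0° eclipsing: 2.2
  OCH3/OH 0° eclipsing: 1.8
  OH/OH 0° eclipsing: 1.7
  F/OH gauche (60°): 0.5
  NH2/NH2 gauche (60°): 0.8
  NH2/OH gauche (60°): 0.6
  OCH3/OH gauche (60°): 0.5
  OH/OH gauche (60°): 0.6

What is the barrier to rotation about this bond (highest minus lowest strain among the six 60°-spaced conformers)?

4.0 kcal/mol

OCH3 at 0° (eclipsed): H(0°)/OCH3(0°) eclipsed 1.3; H(120°)/H(120°) eclipsed 1.0; OH(240°)/NH2(240°) eclipsed 2.2 → 4.5 kcal/mol.
OCH3 at 60° (staggered): OH(240°)/NH2(300°) gauche 0.6 → 0.6 kcal/mol.
OCH3 at 120° (eclipsed): H(0°)/NH2(0°) eclipsed 1.3; H(120°)/OCH3(120°) eclipsed 1.3; OH(240°)/H(240°) eclipsed 1.3 → 3.9 kcal/mol.
OCH3 at 180° (staggered): OH(240°)/OCH3(180°) gauche 0.5 → 0.5 kcal/mol.
OCH3 at 240° (eclipsed): H(0°)/H(0°) eclipsed 1.0; H(120°)/NH2(120°) eclipsed 1.3; OH(240°)/OCH3(240°) eclipsed 1.8 → 4.1 kcal/mol.
OCH3 at 300° (staggered): OH(240°)/OCH3(300°) gauche 0.5; OH(240°)/NH2(180°) gauche 0.6 → 1.1 kcal/mol.
Max at 0° (4.5 kcal/mol), min at 180° (0.5 kcal/mol); barrier = 4.0 kcal/mol.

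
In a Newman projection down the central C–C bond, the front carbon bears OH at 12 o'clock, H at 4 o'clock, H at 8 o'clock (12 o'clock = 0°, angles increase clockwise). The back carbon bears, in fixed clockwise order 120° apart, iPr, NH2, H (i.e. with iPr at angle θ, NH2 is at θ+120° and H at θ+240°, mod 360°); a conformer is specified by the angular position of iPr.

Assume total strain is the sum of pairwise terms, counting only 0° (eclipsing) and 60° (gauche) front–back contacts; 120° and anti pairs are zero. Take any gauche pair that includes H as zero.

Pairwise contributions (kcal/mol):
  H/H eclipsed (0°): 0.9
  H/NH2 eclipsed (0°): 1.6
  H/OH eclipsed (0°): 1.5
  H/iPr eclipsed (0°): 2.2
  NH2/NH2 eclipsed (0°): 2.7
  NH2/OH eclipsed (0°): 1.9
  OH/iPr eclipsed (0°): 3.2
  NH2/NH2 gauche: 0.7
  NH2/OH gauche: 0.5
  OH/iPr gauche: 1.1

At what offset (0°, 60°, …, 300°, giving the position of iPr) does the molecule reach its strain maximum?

0°

iPr at 0° (eclipsed): OH–iPr eclipsed, H–NH2 eclipsed, H–H eclipsed; 3.2 + 1.6 + 0.9 = 5.7 kcal/mol.
iPr at 60° (staggered): OH–iPr gauche; 1.1 = 1.1 kcal/mol.
iPr at 120° (eclipsed): OH–H eclipsed, H–iPr eclipsed, H–NH2 eclipsed; 1.5 + 2.2 + 1.6 = 5.3 kcal/mol.
iPr at 180° (staggered): OH–NH2 gauche; 0.5 = 0.5 kcal/mol.
iPr at 240° (eclipsed): OH–NH2 eclipsed, H–H eclipsed, H–iPr eclipsed; 1.9 + 0.9 + 2.2 = 5.0 kcal/mol.
iPr at 300° (staggered): OH–iPr gauche, OH–NH2 gauche; 1.1 + 0.5 = 1.6 kcal/mol.
The maximum (5.7 kcal/mol) occurs with iPr at 0°.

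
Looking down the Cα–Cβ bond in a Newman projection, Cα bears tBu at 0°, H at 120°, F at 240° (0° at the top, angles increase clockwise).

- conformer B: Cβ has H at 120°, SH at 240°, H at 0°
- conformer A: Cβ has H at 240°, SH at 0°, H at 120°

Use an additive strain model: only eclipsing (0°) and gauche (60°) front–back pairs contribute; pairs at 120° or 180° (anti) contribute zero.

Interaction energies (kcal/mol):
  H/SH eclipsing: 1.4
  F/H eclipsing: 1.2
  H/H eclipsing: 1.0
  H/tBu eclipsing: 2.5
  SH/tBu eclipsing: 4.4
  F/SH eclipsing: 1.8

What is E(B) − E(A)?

-1.3 kcal/mol

B is eclipsed. tBu at 0° is eclipsed with H at 0° (2.5); H at 120° is eclipsed with H at 120° (1.0); F at 240° is eclipsed with SH at 240° (1.8). Total 5.3 kcal/mol.
A is eclipsed. tBu at 0° is eclipsed with SH at 0° (4.4); H at 120° is eclipsed with H at 120° (1.0); F at 240° is eclipsed with H at 240° (1.2). Total 6.6 kcal/mol.
E(B) − E(A) = 5.3 − 6.6 = -1.3 kcal/mol.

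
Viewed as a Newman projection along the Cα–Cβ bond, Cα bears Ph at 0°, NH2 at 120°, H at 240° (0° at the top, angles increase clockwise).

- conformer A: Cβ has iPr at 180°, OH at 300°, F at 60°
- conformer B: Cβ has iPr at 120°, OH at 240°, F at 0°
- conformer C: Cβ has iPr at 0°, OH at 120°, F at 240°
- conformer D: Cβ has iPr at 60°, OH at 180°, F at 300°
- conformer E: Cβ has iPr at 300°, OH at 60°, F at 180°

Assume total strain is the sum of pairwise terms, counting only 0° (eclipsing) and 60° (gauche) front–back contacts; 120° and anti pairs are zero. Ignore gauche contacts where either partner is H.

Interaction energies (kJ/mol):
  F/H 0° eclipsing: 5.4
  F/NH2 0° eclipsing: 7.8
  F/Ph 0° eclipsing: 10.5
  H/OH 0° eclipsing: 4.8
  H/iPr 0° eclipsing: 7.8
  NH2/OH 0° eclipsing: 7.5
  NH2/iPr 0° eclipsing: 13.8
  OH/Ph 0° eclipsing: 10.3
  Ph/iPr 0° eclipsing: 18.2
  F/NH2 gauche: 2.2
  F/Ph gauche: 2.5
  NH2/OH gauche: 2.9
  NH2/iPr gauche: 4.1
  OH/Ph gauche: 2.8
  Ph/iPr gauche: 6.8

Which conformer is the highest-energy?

C

A (staggered): Ph–OH gauche, Ph–F gauche, NH2–iPr gauche, NH2–F gauche; 2.8 + 2.5 + 4.1 + 2.2 = 11.6 kJ/mol.
B (eclipsed): Ph–F eclipsed, NH2–iPr eclipsed, H–OH eclipsed; 10.5 + 13.8 + 4.8 = 29.1 kJ/mol.
C (eclipsed): Ph–iPr eclipsed, NH2–OH eclipsed, H–F eclipsed; 18.2 + 7.5 + 5.4 = 31.1 kJ/mol.
D (staggered): Ph–iPr gauche, Ph–F gauche, NH2–iPr gauche, NH2–OH gauche; 6.8 + 2.5 + 4.1 + 2.9 = 16.3 kJ/mol.
E (staggered): Ph–iPr gauche, Ph–OH gauche, NH2–OH gauche, NH2–F gauche; 6.8 + 2.8 + 2.9 + 2.2 = 14.7 kJ/mol.
C has the highest total (31.1 kJ/mol).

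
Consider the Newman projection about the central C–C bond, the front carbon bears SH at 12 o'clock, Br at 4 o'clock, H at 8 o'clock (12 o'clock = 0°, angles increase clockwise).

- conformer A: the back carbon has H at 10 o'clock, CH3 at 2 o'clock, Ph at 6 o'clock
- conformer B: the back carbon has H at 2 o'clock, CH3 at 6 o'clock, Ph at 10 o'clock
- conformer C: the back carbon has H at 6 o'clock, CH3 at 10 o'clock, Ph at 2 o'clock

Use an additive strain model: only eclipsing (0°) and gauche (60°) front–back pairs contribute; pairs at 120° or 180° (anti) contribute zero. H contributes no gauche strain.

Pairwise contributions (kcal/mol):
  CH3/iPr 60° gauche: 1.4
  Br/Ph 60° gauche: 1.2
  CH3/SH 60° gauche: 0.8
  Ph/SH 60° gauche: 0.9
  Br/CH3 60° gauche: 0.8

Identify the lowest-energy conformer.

B

A is staggered. SH at 0° is gauche with CH3 at 60° (0.8); Br at 120° is gauche with CH3 at 60° (0.8); Br at 120° is gauche with Ph at 180° (1.2). Total 2.8 kcal/mol.
B is staggered. SH at 0° is gauche with Ph at 300° (0.9); Br at 120° is gauche with CH3 at 180° (0.8). Total 1.7 kcal/mol.
C is staggered. SH at 0° is gauche with CH3 at 300° (0.8); SH at 0° is gauche with Ph at 60° (0.9); Br at 120° is gauche with Ph at 60° (1.2). Total 2.9 kcal/mol.
B has the lowest total (1.7 kcal/mol).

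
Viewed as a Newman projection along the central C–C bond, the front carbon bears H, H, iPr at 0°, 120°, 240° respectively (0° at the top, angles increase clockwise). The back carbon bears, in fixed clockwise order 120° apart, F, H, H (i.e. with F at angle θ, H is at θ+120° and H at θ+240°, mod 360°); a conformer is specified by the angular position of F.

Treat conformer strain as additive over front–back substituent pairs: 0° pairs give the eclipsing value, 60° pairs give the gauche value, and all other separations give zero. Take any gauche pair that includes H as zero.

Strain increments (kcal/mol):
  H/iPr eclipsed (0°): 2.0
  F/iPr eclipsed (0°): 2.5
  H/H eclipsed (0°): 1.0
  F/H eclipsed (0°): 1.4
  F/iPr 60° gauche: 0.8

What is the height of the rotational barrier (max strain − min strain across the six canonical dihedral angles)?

4.5 kcal/mol

F at 0° (eclipsed): H(0°)/F(0°) eclipsed 1.4; H(120°)/H(120°) eclipsed 1.0; iPr(240°)/H(240°) eclipsed 2.0 → 4.4 kcal/mol.
F at 60° (staggered): no non-H gauche contacts → 0.0 kcal/mol.
F at 120° (eclipsed): H(0°)/H(0°) eclipsed 1.0; H(120°)/F(120°) eclipsed 1.4; iPr(240°)/H(240°) eclipsed 2.0 → 4.4 kcal/mol.
F at 180° (staggered): iPr(240°)/F(180°) gauche 0.8 → 0.8 kcal/mol.
F at 240° (eclipsed): H(0°)/H(0°) eclipsed 1.0; H(120°)/H(120°) eclipsed 1.0; iPr(240°)/F(240°) eclipsed 2.5 → 4.5 kcal/mol.
F at 300° (staggered): iPr(240°)/F(300°) gauche 0.8 → 0.8 kcal/mol.
Max at 240° (4.5 kcal/mol), min at 60° (0.0 kcal/mol); barrier = 4.5 kcal/mol.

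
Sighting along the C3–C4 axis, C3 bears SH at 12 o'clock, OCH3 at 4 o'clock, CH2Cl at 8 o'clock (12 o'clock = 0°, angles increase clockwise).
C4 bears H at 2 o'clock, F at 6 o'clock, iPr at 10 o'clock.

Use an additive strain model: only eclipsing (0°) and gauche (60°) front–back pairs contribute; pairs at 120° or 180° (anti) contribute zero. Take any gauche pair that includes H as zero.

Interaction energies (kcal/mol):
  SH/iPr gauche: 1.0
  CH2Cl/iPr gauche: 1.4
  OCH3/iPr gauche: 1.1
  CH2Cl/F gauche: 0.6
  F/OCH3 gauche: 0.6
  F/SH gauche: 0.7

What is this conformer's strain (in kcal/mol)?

3.6 kcal/mol

This conformer (staggered): SH(0°)/iPr(300°) gauche 1.0; OCH3(120°)/F(180°) gauche 0.6; CH2Cl(240°)/F(180°) gauche 0.6; CH2Cl(240°)/iPr(300°) gauche 1.4 → 3.6 kcal/mol.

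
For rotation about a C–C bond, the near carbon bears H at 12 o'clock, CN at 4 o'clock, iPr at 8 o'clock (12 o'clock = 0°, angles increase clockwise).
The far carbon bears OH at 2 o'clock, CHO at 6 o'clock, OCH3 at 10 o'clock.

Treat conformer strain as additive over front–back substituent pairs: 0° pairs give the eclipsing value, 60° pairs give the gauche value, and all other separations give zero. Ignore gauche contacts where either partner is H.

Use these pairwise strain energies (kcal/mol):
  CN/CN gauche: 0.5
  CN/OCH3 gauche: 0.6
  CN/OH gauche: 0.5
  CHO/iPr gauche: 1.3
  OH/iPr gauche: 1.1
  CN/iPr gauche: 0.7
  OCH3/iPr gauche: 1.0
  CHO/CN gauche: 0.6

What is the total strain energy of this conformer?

3.4 kcal/mol

This conformer is staggered. CN at 120° is gauche with OH at 60° (0.5); CN at 120° is gauche with CHO at 180° (0.6); iPr at 240° is gauche with CHO at 180° (1.3); iPr at 240° is gauche with OCH3 at 300° (1.0). Total 3.4 kcal/mol.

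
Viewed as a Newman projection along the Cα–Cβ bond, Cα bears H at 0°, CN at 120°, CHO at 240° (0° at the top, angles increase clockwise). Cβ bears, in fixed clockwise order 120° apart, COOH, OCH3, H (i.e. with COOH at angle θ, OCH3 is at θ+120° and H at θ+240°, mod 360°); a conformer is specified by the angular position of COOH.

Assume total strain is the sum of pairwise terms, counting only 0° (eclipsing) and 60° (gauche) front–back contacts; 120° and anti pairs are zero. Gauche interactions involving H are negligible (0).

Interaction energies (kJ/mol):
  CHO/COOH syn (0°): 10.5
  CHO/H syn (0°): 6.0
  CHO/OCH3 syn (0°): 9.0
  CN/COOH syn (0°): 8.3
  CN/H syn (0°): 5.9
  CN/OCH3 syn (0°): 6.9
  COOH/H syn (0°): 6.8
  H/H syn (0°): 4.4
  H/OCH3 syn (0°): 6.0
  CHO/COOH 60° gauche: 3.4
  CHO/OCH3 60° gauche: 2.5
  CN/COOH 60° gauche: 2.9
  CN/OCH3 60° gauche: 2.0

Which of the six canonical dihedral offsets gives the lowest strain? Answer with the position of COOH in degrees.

COOH at 0° (eclipsed): H(0°)/COOH(0°) eclipsed 6.8; CN(120°)/OCH3(120°) eclipsed 6.9; CHO(240°)/H(240°) eclipsed 6.0 → 19.7 kJ/mol.
COOH at 60° (staggered): CN(120°)/COOH(60°) gauche 2.9; CN(120°)/OCH3(180°) gauche 2.0; CHO(240°)/OCH3(180°) gauche 2.5 → 7.4 kJ/mol.
COOH at 120° (eclipsed): H(0°)/H(0°) eclipsed 4.4; CN(120°)/COOH(120°) eclipsed 8.3; CHO(240°)/OCH3(240°) eclipsed 9.0 → 21.7 kJ/mol.
COOH at 180° (staggered): CN(120°)/COOH(180°) gauche 2.9; CHO(240°)/COOH(180°) gauche 3.4; CHO(240°)/OCH3(300°) gauche 2.5 → 8.8 kJ/mol.
COOH at 240° (eclipsed): H(0°)/OCH3(0°) eclipsed 6.0; CN(120°)/H(120°) eclipsed 5.9; CHO(240°)/COOH(240°) eclipsed 10.5 → 22.4 kJ/mol.
COOH at 300° (staggered): CN(120°)/OCH3(60°) gauche 2.0; CHO(240°)/COOH(300°) gauche 3.4 → 5.4 kJ/mol.
The minimum (5.4 kJ/mol) occurs with COOH at 300°.

300°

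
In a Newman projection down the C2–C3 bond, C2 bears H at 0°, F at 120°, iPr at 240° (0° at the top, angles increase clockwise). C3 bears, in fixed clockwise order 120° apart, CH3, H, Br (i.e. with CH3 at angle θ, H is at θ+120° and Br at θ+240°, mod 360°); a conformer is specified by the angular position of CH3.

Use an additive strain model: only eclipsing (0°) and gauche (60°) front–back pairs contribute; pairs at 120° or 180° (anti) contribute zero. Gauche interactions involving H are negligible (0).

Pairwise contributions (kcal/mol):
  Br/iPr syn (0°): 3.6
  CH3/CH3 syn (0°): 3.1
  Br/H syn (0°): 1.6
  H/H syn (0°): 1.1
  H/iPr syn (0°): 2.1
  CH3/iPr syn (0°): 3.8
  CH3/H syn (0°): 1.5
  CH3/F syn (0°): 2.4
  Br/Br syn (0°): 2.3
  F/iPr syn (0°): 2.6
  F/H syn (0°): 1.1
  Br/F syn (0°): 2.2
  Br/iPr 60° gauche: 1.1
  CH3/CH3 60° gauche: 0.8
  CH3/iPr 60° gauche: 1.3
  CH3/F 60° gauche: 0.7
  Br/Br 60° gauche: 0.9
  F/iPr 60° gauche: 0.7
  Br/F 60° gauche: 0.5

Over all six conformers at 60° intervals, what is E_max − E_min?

5.3 kcal/mol

CH3 at 0° is eclipsed. H at 0° is eclipsed with CH3 at 0° (1.5); F at 120° is eclipsed with H at 120° (1.1); iPr at 240° is eclipsed with Br at 240° (3.6). Total 6.2 kcal/mol.
CH3 at 60° is staggered. F at 120° is gauche with CH3 at 60° (0.7); iPr at 240° is gauche with Br at 300° (1.1). Total 1.8 kcal/mol.
CH3 at 120° is eclipsed. H at 0° is eclipsed with Br at 0° (1.6); F at 120° is eclipsed with CH3 at 120° (2.4); iPr at 240° is eclipsed with H at 240° (2.1). Total 6.1 kcal/mol.
CH3 at 180° is staggered. F at 120° is gauche with CH3 at 180° (0.7); F at 120° is gauche with Br at 60° (0.5); iPr at 240° is gauche with CH3 at 180° (1.3). Total 2.5 kcal/mol.
CH3 at 240° is eclipsed. H at 0° is eclipsed with H at 0° (1.1); F at 120° is eclipsed with Br at 120° (2.2); iPr at 240° is eclipsed with CH3 at 240° (3.8). Total 7.1 kcal/mol.
CH3 at 300° is staggered. F at 120° is gauche with Br at 180° (0.5); iPr at 240° is gauche with CH3 at 300° (1.3); iPr at 240° is gauche with Br at 180° (1.1). Total 2.9 kcal/mol.
Max at 240° (7.1 kcal/mol), min at 60° (1.8 kcal/mol); barrier = 5.3 kcal/mol.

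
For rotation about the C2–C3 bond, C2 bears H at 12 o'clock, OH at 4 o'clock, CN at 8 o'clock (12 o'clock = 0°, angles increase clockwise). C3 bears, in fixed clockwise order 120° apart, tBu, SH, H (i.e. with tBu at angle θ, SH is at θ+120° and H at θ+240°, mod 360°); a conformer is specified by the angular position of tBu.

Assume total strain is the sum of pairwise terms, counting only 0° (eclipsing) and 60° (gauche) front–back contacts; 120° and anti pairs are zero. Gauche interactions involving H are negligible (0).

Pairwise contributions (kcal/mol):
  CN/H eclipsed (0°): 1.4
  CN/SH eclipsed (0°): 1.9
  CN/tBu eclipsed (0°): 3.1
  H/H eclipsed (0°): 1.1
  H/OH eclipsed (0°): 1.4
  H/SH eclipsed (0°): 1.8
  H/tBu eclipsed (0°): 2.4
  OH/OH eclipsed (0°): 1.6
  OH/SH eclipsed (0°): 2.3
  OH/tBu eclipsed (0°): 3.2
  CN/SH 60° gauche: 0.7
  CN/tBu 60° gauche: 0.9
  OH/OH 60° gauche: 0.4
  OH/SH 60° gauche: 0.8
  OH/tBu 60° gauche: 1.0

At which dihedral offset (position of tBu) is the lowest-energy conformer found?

tBu at 0° (eclipsed): H(0°)/tBu(0°) eclipsed 2.4; OH(120°)/SH(120°) eclipsed 2.3; CN(240°)/H(240°) eclipsed 1.4 → 6.1 kcal/mol.
tBu at 60° (staggered): OH(120°)/tBu(60°) gauche 1.0; OH(120°)/SH(180°) gauche 0.8; CN(240°)/SH(180°) gauche 0.7 → 2.5 kcal/mol.
tBu at 120° (eclipsed): H(0°)/H(0°) eclipsed 1.1; OH(120°)/tBu(120°) eclipsed 3.2; CN(240°)/SH(240°) eclipsed 1.9 → 6.2 kcal/mol.
tBu at 180° (staggered): OH(120°)/tBu(180°) gauche 1.0; CN(240°)/tBu(180°) gauche 0.9; CN(240°)/SH(300°) gauche 0.7 → 2.6 kcal/mol.
tBu at 240° (eclipsed): H(0°)/SH(0°) eclipsed 1.8; OH(120°)/H(120°) eclipsed 1.4; CN(240°)/tBu(240°) eclipsed 3.1 → 6.3 kcal/mol.
tBu at 300° (staggered): OH(120°)/SH(60°) gauche 0.8; CN(240°)/tBu(300°) gauche 0.9 → 1.7 kcal/mol.
The minimum (1.7 kcal/mol) occurs with tBu at 300°.

300°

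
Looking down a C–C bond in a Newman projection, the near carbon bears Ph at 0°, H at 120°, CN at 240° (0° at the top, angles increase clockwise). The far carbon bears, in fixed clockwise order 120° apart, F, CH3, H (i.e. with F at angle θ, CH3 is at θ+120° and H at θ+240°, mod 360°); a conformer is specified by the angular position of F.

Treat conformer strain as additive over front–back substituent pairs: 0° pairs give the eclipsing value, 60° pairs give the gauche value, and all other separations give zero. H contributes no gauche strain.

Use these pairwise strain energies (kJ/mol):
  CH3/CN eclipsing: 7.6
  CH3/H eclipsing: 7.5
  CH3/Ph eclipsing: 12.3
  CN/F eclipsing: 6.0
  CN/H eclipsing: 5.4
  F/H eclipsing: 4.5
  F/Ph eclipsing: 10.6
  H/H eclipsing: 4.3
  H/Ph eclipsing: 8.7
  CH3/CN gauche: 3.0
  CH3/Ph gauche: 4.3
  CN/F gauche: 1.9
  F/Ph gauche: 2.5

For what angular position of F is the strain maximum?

F at 0° is eclipsed. Ph at 0° is eclipsed with F at 0° (10.6); H at 120° is eclipsed with CH3 at 120° (7.5); CN at 240° is eclipsed with H at 240° (5.4). Total 23.5 kJ/mol.
F at 60° is staggered. Ph at 0° is gauche with F at 60° (2.5); CN at 240° is gauche with CH3 at 180° (3.0). Total 5.5 kJ/mol.
F at 120° is eclipsed. Ph at 0° is eclipsed with H at 0° (8.7); H at 120° is eclipsed with F at 120° (4.5); CN at 240° is eclipsed with CH3 at 240° (7.6). Total 20.8 kJ/mol.
F at 180° is staggered. Ph at 0° is gauche with CH3 at 300° (4.3); CN at 240° is gauche with F at 180° (1.9); CN at 240° is gauche with CH3 at 300° (3.0). Total 9.2 kJ/mol.
F at 240° is eclipsed. Ph at 0° is eclipsed with CH3 at 0° (12.3); H at 120° is eclipsed with H at 120° (4.3); CN at 240° is eclipsed with F at 240° (6.0). Total 22.6 kJ/mol.
F at 300° is staggered. Ph at 0° is gauche with F at 300° (2.5); Ph at 0° is gauche with CH3 at 60° (4.3); CN at 240° is gauche with F at 300° (1.9). Total 8.7 kJ/mol.
The maximum (23.5 kJ/mol) occurs with F at 0°.

0°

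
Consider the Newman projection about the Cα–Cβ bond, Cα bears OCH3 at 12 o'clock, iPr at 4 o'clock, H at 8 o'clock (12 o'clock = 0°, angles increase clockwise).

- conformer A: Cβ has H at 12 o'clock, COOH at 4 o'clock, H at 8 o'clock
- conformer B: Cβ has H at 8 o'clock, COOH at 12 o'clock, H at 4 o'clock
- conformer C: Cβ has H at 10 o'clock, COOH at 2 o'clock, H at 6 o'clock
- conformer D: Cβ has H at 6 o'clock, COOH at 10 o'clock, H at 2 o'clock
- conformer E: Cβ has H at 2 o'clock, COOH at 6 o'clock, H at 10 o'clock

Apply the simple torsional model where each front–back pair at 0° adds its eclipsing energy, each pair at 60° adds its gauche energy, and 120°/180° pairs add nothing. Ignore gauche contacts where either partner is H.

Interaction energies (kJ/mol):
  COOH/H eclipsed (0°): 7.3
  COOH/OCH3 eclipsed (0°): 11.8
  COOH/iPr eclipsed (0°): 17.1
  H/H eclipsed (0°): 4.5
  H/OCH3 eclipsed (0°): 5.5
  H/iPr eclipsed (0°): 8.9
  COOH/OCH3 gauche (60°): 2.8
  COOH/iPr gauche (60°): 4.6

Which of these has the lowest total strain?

D

A (eclipsed): OCH3(0°)/H(0°) eclipsed 5.5; iPr(120°)/COOH(120°) eclipsed 17.1; H(240°)/H(240°) eclipsed 4.5 → 27.1 kJ/mol.
B (eclipsed): OCH3(0°)/COOH(0°) eclipsed 11.8; iPr(120°)/H(120°) eclipsed 8.9; H(240°)/H(240°) eclipsed 4.5 → 25.2 kJ/mol.
C (staggered): OCH3(0°)/COOH(60°) gauche 2.8; iPr(120°)/COOH(60°) gauche 4.6 → 7.4 kJ/mol.
D (staggered): OCH3(0°)/COOH(300°) gauche 2.8 → 2.8 kJ/mol.
E (staggered): iPr(120°)/COOH(180°) gauche 4.6 → 4.6 kJ/mol.
D has the lowest total (2.8 kJ/mol).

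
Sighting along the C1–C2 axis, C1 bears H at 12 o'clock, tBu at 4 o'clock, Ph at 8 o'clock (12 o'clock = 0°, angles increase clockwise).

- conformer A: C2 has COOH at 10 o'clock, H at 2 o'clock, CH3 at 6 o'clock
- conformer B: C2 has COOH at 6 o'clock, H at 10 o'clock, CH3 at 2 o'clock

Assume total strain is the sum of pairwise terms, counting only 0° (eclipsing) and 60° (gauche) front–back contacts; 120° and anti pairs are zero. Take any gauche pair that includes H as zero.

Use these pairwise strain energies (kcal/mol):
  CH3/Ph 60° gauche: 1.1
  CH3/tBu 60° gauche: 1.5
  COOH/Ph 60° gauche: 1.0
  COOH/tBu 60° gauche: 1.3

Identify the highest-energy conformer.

A (staggered): tBu–CH3 gauche, Ph–COOH gauche, Ph–CH3 gauche; 1.5 + 1.0 + 1.1 = 3.6 kcal/mol.
B (staggered): tBu–COOH gauche, tBu–CH3 gauche, Ph–COOH gauche; 1.3 + 1.5 + 1.0 = 3.8 kcal/mol.
B has the highest total (3.8 kcal/mol).

B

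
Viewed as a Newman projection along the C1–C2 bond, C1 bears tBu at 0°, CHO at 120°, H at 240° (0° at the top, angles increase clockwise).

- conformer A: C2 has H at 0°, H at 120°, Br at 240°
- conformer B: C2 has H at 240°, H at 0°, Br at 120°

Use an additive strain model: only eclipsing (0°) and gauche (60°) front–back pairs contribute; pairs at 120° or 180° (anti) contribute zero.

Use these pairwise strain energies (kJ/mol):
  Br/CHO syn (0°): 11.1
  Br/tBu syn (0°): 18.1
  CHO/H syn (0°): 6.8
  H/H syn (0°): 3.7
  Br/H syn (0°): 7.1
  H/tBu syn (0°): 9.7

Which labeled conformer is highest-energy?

B

A (eclipsed): tBu(0°)/H(0°) eclipsed 9.7; CHO(120°)/H(120°) eclipsed 6.8; H(240°)/Br(240°) eclipsed 7.1 → 23.6 kJ/mol.
B (eclipsed): tBu(0°)/H(0°) eclipsed 9.7; CHO(120°)/Br(120°) eclipsed 11.1; H(240°)/H(240°) eclipsed 3.7 → 24.5 kJ/mol.
B has the highest total (24.5 kJ/mol).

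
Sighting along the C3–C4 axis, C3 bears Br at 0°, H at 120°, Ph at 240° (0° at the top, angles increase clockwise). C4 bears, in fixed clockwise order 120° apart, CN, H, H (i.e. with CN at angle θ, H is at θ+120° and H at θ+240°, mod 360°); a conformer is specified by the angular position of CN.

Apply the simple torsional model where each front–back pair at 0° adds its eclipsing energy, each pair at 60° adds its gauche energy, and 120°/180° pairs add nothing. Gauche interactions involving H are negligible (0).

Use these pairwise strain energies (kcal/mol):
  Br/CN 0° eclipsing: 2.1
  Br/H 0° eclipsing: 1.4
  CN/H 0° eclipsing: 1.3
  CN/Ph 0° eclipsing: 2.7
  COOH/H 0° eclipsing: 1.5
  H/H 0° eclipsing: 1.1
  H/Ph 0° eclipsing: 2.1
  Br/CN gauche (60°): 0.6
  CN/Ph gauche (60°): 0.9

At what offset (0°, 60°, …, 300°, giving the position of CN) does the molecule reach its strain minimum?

CN at 0° is eclipsed. Br at 0° is eclipsed with CN at 0° (2.1); H at 120° is eclipsed with H at 120° (1.1); Ph at 240° is eclipsed with H at 240° (2.1). Total 5.3 kcal/mol.
CN at 60° is staggered. Br at 0° is gauche with CN at 60° (0.6). Total 0.6 kcal/mol.
CN at 120° is eclipsed. Br at 0° is eclipsed with H at 0° (1.4); H at 120° is eclipsed with CN at 120° (1.3); Ph at 240° is eclipsed with H at 240° (2.1). Total 4.8 kcal/mol.
CN at 180° is staggered. Ph at 240° is gauche with CN at 180° (0.9). Total 0.9 kcal/mol.
CN at 240° is eclipsed. Br at 0° is eclipsed with H at 0° (1.4); H at 120° is eclipsed with H at 120° (1.1); Ph at 240° is eclipsed with CN at 240° (2.7). Total 5.2 kcal/mol.
CN at 300° is staggered. Br at 0° is gauche with CN at 300° (0.6); Ph at 240° is gauche with CN at 300° (0.9). Total 1.5 kcal/mol.
The minimum (0.6 kcal/mol) occurs with CN at 60°.

60°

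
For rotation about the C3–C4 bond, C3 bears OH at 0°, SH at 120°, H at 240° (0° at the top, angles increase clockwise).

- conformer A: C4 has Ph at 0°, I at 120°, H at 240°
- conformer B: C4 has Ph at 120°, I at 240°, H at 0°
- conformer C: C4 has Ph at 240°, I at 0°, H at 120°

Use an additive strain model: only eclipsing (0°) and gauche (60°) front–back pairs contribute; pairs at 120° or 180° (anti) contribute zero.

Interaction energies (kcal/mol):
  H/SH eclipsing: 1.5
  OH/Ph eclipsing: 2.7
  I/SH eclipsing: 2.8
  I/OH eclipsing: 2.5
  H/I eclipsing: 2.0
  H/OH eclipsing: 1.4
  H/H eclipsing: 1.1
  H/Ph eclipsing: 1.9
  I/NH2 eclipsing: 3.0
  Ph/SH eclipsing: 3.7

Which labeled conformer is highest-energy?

B

A (eclipsed): OH(0°)/Ph(0°) eclipsed 2.7; SH(120°)/I(120°) eclipsed 2.8; H(240°)/H(240°) eclipsed 1.1 → 6.6 kcal/mol.
B (eclipsed): OH(0°)/H(0°) eclipsed 1.4; SH(120°)/Ph(120°) eclipsed 3.7; H(240°)/I(240°) eclipsed 2.0 → 7.1 kcal/mol.
C (eclipsed): OH(0°)/I(0°) eclipsed 2.5; SH(120°)/H(120°) eclipsed 1.5; H(240°)/Ph(240°) eclipsed 1.9 → 5.9 kcal/mol.
B has the highest total (7.1 kcal/mol).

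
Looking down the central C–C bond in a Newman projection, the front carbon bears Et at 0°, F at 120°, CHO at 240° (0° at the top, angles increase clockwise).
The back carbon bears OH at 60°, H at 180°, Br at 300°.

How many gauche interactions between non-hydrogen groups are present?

Non-H gauche pairs: Et(0°)/OH(60°); Et(0°)/Br(300°); F(120°)/OH(60°); CHO(240°)/Br(300°) — 4 interactions.

4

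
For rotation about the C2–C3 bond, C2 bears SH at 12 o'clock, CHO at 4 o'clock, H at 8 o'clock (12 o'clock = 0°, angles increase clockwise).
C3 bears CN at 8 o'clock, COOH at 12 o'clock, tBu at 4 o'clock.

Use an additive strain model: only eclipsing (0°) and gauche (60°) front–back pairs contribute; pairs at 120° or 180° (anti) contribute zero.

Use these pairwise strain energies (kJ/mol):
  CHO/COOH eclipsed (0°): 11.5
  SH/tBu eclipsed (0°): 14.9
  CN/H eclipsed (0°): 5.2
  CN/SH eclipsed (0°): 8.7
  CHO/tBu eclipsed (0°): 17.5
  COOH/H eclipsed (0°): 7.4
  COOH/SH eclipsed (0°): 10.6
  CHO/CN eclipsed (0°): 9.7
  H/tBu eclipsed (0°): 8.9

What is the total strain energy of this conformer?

This conformer (eclipsed): SH–COOH eclipsed, CHO–tBu eclipsed, H–CN eclipsed; 10.6 + 17.5 + 5.2 = 33.3 kJ/mol.

33.3 kJ/mol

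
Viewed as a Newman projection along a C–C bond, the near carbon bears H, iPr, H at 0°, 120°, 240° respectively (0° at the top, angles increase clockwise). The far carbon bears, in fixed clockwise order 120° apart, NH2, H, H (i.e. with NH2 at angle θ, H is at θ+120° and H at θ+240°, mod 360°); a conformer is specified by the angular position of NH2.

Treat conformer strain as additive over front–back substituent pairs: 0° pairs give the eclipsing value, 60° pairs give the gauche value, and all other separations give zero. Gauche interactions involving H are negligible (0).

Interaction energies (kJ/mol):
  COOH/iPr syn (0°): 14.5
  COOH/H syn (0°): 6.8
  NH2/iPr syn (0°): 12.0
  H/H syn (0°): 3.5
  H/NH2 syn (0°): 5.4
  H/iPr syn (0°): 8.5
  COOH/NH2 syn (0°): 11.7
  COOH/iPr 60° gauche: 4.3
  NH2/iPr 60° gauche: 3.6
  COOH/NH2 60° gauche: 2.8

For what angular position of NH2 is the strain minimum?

NH2 at 0° (eclipsed): H(0°)/NH2(0°) eclipsed 5.4; iPr(120°)/H(120°) eclipsed 8.5; H(240°)/H(240°) eclipsed 3.5 → 17.4 kJ/mol.
NH2 at 60° (staggered): iPr(120°)/NH2(60°) gauche 3.6 → 3.6 kJ/mol.
NH2 at 120° (eclipsed): H(0°)/H(0°) eclipsed 3.5; iPr(120°)/NH2(120°) eclipsed 12.0; H(240°)/H(240°) eclipsed 3.5 → 19.0 kJ/mol.
NH2 at 180° (staggered): iPr(120°)/NH2(180°) gauche 3.6 → 3.6 kJ/mol.
NH2 at 240° (eclipsed): H(0°)/H(0°) eclipsed 3.5; iPr(120°)/H(120°) eclipsed 8.5; H(240°)/NH2(240°) eclipsed 5.4 → 17.4 kJ/mol.
NH2 at 300° (staggered): no non-H gauche contacts → 0.0 kJ/mol.
The minimum (0.0 kJ/mol) occurs with NH2 at 300°.

300°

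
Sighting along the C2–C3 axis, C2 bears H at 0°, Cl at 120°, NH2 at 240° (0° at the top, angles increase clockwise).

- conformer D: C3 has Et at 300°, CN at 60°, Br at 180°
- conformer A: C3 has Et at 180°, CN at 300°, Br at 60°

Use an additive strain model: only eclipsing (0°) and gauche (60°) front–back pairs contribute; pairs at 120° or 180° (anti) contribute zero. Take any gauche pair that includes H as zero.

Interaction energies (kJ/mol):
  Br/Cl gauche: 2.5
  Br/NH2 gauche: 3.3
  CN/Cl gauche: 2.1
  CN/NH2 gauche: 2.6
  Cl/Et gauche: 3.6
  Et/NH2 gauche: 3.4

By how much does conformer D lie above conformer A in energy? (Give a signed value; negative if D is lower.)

D (staggered): Cl(120°)/CN(60°) gauche 2.1; Cl(120°)/Br(180°) gauche 2.5; NH2(240°)/Et(300°) gauche 3.4; NH2(240°)/Br(180°) gauche 3.3 → 11.3 kJ/mol.
A (staggered): Cl(120°)/Et(180°) gauche 3.6; Cl(120°)/Br(60°) gauche 2.5; NH2(240°)/Et(180°) gauche 3.4; NH2(240°)/CN(300°) gauche 2.6 → 12.1 kJ/mol.
E(D) − E(A) = 11.3 − 12.1 = -0.8 kJ/mol.

-0.8 kJ/mol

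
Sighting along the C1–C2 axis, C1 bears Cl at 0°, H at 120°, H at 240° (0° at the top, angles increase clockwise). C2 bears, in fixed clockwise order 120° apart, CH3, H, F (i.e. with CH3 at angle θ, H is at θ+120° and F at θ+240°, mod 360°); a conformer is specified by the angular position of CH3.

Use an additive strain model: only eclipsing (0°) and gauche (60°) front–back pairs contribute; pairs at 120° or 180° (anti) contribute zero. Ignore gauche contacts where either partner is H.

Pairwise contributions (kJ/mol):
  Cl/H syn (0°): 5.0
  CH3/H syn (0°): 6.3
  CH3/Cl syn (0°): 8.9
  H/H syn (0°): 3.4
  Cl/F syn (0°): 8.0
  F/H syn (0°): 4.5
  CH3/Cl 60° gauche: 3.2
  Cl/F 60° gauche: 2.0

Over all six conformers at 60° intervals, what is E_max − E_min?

15.7 kJ/mol

CH3 at 0° (eclipsed): Cl–CH3 eclipsed, H–H eclipsed, H–F eclipsed; 8.9 + 3.4 + 4.5 = 16.8 kJ/mol.
CH3 at 60° (staggered): Cl–CH3 gauche, Cl–F gauche; 3.2 + 2.0 = 5.2 kJ/mol.
CH3 at 120° (eclipsed): Cl–F eclipsed, H–CH3 eclipsed, H–H eclipsed; 8.0 + 6.3 + 3.4 = 17.7 kJ/mol.
CH3 at 180° (staggered): Cl–F gauche; 2.0 = 2.0 kJ/mol.
CH3 at 240° (eclipsed): Cl–H eclipsed, H–F eclipsed, H–CH3 eclipsed; 5.0 + 4.5 + 6.3 = 15.8 kJ/mol.
CH3 at 300° (staggered): Cl–CH3 gauche; 3.2 = 3.2 kJ/mol.
Max at 120° (17.7 kJ/mol), min at 180° (2.0 kJ/mol); barrier = 15.7 kJ/mol.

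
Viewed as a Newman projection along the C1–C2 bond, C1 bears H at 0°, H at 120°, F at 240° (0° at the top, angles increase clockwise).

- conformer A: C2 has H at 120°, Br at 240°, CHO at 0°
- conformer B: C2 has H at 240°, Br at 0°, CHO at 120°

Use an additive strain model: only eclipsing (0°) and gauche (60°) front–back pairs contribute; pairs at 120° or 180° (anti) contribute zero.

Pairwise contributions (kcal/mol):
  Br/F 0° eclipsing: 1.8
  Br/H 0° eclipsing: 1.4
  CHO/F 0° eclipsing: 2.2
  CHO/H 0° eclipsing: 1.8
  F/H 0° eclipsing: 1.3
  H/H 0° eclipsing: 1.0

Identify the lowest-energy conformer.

A (eclipsed): H–CHO eclipsed, H–H eclipsed, F–Br eclipsed; 1.8 + 1.0 + 1.8 = 4.6 kcal/mol.
B (eclipsed): H–Br eclipsed, H–CHO eclipsed, F–H eclipsed; 1.4 + 1.8 + 1.3 = 4.5 kcal/mol.
B has the lowest total (4.5 kcal/mol).

B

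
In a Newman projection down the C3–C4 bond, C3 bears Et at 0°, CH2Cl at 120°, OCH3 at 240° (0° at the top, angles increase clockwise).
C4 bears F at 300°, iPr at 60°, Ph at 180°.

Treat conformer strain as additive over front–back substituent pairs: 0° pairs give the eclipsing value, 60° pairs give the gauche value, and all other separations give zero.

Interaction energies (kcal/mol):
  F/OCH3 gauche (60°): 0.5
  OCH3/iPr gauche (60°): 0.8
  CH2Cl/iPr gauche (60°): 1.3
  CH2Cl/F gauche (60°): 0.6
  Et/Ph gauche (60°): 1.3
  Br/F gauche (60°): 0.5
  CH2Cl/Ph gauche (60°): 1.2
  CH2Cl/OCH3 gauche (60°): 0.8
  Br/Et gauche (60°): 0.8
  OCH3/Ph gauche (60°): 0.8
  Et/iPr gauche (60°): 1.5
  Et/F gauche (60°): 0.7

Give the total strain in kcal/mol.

This conformer is staggered. Et at 0° is gauche with F at 300° (0.7); Et at 0° is gauche with iPr at 60° (1.5); CH2Cl at 120° is gauche with iPr at 60° (1.3); CH2Cl at 120° is gauche with Ph at 180° (1.2); OCH3 at 240° is gauche with F at 300° (0.5); OCH3 at 240° is gauche with Ph at 180° (0.8). Total 6.0 kcal/mol.

6.0 kcal/mol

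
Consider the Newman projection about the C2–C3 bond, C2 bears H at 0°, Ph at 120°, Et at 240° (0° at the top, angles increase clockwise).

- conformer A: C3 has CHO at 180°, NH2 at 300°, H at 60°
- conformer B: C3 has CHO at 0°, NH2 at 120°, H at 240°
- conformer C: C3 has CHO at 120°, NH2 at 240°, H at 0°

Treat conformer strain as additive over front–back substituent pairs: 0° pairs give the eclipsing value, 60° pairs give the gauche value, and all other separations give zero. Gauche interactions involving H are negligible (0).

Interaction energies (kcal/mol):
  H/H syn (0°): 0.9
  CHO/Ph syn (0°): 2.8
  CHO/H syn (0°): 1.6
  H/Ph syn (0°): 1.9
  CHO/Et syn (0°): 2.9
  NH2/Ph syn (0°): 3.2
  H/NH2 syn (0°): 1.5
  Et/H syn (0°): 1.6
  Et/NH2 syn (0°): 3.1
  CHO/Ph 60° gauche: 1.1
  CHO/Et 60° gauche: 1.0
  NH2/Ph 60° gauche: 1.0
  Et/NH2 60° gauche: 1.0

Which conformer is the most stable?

A

A is staggered. Ph at 120° is gauche with CHO at 180° (1.1); Et at 240° is gauche with CHO at 180° (1.0); Et at 240° is gauche with NH2 at 300° (1.0). Total 3.1 kcal/mol.
B is eclipsed. H at 0° is eclipsed with CHO at 0° (1.6); Ph at 120° is eclipsed with NH2 at 120° (3.2); Et at 240° is eclipsed with H at 240° (1.6). Total 6.4 kcal/mol.
C is eclipsed. H at 0° is eclipsed with H at 0° (0.9); Ph at 120° is eclipsed with CHO at 120° (2.8); Et at 240° is eclipsed with NH2 at 240° (3.1). Total 6.8 kcal/mol.
A has the lowest total (3.1 kcal/mol).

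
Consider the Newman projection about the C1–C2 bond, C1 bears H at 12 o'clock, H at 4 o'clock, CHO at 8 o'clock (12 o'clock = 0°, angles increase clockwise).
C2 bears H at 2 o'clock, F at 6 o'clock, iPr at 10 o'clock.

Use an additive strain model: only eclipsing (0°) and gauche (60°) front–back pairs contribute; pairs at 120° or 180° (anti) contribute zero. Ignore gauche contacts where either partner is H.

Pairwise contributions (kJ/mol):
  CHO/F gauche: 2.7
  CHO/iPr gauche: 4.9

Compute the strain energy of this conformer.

This conformer (staggered): CHO(240°)/F(180°) gauche 2.7; CHO(240°)/iPr(300°) gauche 4.9 → 7.6 kJ/mol.

7.6 kJ/mol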